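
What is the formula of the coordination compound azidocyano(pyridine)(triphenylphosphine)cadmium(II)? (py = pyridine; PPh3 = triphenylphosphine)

Ligands: 1 pyridine (py, neutral), 1 cyano (CN, -1), 1 triphenylphosphine (PPh3, neutral), 1 azido (N3, -1). Ligand charge sum = -2.
With Cd in oxidation state +2, the complex ion is [Cd...].

[Cd(CN)(N3)(PPh3)(py)]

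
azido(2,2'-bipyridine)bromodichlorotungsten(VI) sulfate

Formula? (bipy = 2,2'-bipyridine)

Ligands: 2 chloro (Cl, -1), 1 bromo (Br, -1), 1 azido (N3, -1), 1 2,2'-bipyridine (bipy, neutral). Ligand charge sum = -4.
With W in oxidation state +6, the complex ion is [W...]^2+.
Charge balance with sulfate (-2) requires 1 complex ion per 1 sulfate.

[W(bipy)BrCl2(N3)]SO4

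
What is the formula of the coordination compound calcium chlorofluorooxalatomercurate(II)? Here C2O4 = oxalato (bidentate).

Ligands: 1 oxalato (C2O4, -2), 1 chloro (Cl, -1), 1 fluoro (F, -1). Ligand charge sum = -4.
Charge balance with calcium (+2) requires 1 complex ion per 1 calcium.

Ca[Hg(C2O4)ClF]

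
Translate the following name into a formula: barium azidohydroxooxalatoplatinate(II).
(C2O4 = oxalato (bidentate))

Ligands: 1 azido (N3, -1), 1 hydroxo (OH, -1), 1 oxalato (C2O4, -2). Ligand charge sum = -4.
With Pt in oxidation state +2, the complex ion is [Pt...]^2−.
Charge balance with barium (+2) requires 1 complex ion per 1 barium.

Ba[Pt(C2O4)(N3)(OH)]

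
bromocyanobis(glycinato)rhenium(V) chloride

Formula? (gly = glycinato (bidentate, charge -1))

Ligands: 1 bromo (Br, -1), 2 glycinato (gly, -1), 1 cyano (CN, -1). Ligand charge sum = -4.
Charge balance with chloride (-1) requires 1 complex ion per 1 chloride.

[ReBr(CN)(gly)2]Cl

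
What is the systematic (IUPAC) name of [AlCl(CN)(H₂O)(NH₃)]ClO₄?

ammineaquachlorocyanoaluminium(III) perchlorate

The 1 perchlorate counter-ion carries a total charge of -1, so each complex ion is 1+.
Ligand charges: 1×cyano (-1 each), 1×chloro (-1 each), 1×ammine (neutral), 1×aqua (neutral); total -2. So Al + (-2) = 1+, giving Al = +3.
Ligands are named alphabetically: ammine before aqua before chloro before cyano.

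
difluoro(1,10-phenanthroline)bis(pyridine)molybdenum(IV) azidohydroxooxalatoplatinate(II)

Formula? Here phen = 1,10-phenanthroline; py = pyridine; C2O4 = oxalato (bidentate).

Cation [Mo…]: ligand charges -2, Mo(IV) ⇒ ion charge 2+.
Anion [Pt…]: ligand charges -4, Pt(II) ⇒ ion charge 2−.

[MoF2(phen)(py)2][Pt(C2O4)(N3)(OH)]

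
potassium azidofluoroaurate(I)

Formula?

K[AuF(N3)]

Ligands: 1 fluoro (F, -1), 1 azido (N3, -1). Ligand charge sum = -2.
With Au in oxidation state +1, the complex ion is [Au...]^1−.
Charge balance with potassium (+1) requires 1 complex ion per 1 potassium.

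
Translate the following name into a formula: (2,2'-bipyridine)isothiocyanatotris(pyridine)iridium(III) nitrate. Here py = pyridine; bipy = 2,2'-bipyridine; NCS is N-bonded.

[Ir(bipy)(NCS)(py)3](NO3)2

Ligands: 3 pyridine (py, neutral), 1 2,2'-bipyridine (bipy, neutral), 1 isothiocyanato (NCS, -1). Ligand charge sum = -1.
Charge balance with nitrate (-1) requires 1 complex ion per 2 nitrate.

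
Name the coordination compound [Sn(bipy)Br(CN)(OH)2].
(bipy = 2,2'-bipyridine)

There is no counter-ion, so the complex is neutral overall.
Ligand charges: 1×cyano (-1 each), 1×2,2'-bipyridine (neutral), 2×hydroxo (-1 each), 1×bromo (-1 each); total -4. So Sn + (-4) = 0, giving Sn = +4.
Ligands are named alphabetically: bipyridine before bromo before cyano before hydroxo.

(2,2'-bipyridine)bromocyanodihydroxotin(IV)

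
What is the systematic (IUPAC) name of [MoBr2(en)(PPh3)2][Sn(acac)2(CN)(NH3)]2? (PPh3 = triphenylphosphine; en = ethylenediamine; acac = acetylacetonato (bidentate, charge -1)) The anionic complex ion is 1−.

Both ions are complex: the cation is named first with the plain metal name, the anion second with the -ate form; each ion's ligands are alphabetised independently.
The complex anion is given as 1−; its ligand charges sum to -3, so Sn = +2.
With 2 anions per cation, the cation must be 2×1 = 2+.
Cation: ligand charges sum to -2; for the ion to be 2+, Mo = +4.

dibromo(ethylenediamine)bis(triphenylphosphine)molybdenum(IV) bis(acetylacetonato)amminecyanostannate(II)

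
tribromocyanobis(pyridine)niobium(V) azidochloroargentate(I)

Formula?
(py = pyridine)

Cation [Nb…]: ligand charges -4, Nb(V) ⇒ ion charge 1+.
Anion [Ag…]: ligand charges -2, Ag(I) ⇒ ion charge 1−.
One 1+ cation balances one 1− anion.

[NbBr3(CN)(py)2][AgCl(N3)]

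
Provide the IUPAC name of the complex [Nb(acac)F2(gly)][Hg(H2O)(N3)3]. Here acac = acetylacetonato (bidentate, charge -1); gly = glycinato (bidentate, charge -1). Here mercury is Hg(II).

(acetylacetonato)difluoro(glycinato)niobium(V) aquatriazidomercurate(II)

Both ions are complex: the cation is named first with the plain metal name, the anion second with the -ate form; each ion's ligands are alphabetised independently.
Hg is given as +2; the anion's ligand charges sum to -3, so the complex anion is 1−.
A 1:1 salt means the cation carries the equal and opposite charge, 1+.
Cation: ligand charges sum to -4; for the ion to be 1+, Nb = +5.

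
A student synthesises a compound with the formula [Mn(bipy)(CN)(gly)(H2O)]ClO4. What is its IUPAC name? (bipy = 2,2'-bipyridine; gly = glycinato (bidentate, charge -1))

aqua(2,2'-bipyridine)cyano(glycinato)manganese(III) perchlorate

The 1 perchlorate counter-ion carries a total charge of -1, so each complex ion is 1+.
Ligand charges: 1×2,2'-bipyridine (neutral), 1×glycinato (-1 each), 1×aqua (neutral), 1×cyano (-1 each); total -2. So Mn + (-2) = 1+, giving Mn = +3.
Ligands are named alphabetically: aqua before bipyridine before cyano before glycinato.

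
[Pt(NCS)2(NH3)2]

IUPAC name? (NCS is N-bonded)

There is no counter-ion, so the complex is neutral overall.
Ligand charges: 2×isothiocyanato (-1 each), 2×ammine (neutral); total -2. So Pt + (-2) = 0, giving Pt = +2.
Ligands are named alphabetically: ammine before isothiocyanato.

diamminediisothiocyanatoplatinum(II)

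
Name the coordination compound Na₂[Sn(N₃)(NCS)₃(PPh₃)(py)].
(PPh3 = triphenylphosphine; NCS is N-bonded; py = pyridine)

The 2 sodium counter-ions carry a total charge of +2, so each complex ion is 2−.
Ligand charges: 1×azido (-1 each), 1×triphenylphosphine (neutral), 3×isothiocyanato (-1 each), 1×pyridine (neutral); total -4. So Sn + (-4) = 2−, giving Sn = +2.
Ligands are named alphabetically: azido before isothiocyanato before pyridine before triphenylphosphine.
The complex ion is anionic, so tin takes the -ate form stannate(II).

sodium azidotriisothiocyanato(pyridine)(triphenylphosphine)stannate(II)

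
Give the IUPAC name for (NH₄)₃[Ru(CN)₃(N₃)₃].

ammonium triazidotricyanoruthenate(III)

The 3 ammonium counter-ions carry a total charge of +3, so each complex ion is 3−.
Ligand charges: 3×cyano (-1 each), 3×azido (-1 each); total -6. So Ru + (-6) = 3−, giving Ru = +3.
Ligands are named alphabetically: azido before cyano.
The complex ion is anionic, so ruthenium takes the -ate form ruthenate(III).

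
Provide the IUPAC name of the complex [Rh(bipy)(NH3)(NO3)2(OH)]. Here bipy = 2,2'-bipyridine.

There is no counter-ion, so the complex is neutral overall.
Ligand charges: 1×ammine (neutral), 1×2,2'-bipyridine (neutral), 1×hydroxo (-1 each), 2×nitrato (-1 each); total -3. So Rh + (-3) = 0, giving Rh = +3.
Ligands are named alphabetically: ammine before bipyridine before hydroxo before nitrato.

ammine(2,2'-bipyridine)hydroxodinitratorhodium(III)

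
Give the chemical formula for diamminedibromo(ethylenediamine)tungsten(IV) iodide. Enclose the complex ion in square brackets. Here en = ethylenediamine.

Ligands: 2 ammine (NH3, neutral), 1 ethylenediamine (en, neutral), 2 bromo (Br, -1). Ligand charge sum = -2.
With W in oxidation state +4, the complex ion is [W...]^2+.
Charge balance with iodide (-1) requires 1 complex ion per 2 iodide.

[WBr2(en)(NH3)2]I2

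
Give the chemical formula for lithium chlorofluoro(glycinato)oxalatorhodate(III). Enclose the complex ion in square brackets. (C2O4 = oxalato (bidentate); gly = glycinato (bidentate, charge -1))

Ligands: 1 chloro (Cl, -1), 1 fluoro (F, -1), 1 oxalato (C2O4, -2), 1 glycinato (gly, -1). Ligand charge sum = -5.
With Rh in oxidation state +3, the complex ion is [Rh...]^2−.
Charge balance with lithium (+1) requires 1 complex ion per 2 lithium.

Li2[Rh(C2O4)ClF(gly)]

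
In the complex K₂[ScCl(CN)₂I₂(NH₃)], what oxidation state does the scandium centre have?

+3

2 potassium outside the brackets (+1 each) → the complex ion is 2−.
Ligand charges: 1×Cl = -1; 2×CN = -2; 1×NH3 neutral; 2×I = -2; sum -5.
Sc + (-5) = 2− ⇒ Sc is +3.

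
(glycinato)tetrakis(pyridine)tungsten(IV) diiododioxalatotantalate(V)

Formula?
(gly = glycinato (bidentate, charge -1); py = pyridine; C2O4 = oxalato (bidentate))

Cation [W…]: ligand charges -1, W(IV) ⇒ ion charge 3+.
Anion [Ta…]: ligand charges -6, Ta(V) ⇒ ion charge 1−.
One 3+ cation requires 3 of the 1− anion.

[W(gly)(py)4][Ta(C2O4)2I2]3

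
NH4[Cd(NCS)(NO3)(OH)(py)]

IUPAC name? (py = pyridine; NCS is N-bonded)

The 1 ammonium counter-ion carries a total charge of +1, so each complex ion is 1−.
Ligand charges: 1×nitrato (-1 each), 1×pyridine (neutral), 1×hydroxo (-1 each), 1×isothiocyanato (-1 each); total -3. So Cd + (-3) = 1−, giving Cd = +2.
Ligands are named alphabetically: hydroxo before isothiocyanato before nitrato before pyridine.
The complex ion is anionic, so cadmium takes the -ate form cadmate(II).

ammonium hydroxoisothiocyanatonitrato(pyridine)cadmate(II)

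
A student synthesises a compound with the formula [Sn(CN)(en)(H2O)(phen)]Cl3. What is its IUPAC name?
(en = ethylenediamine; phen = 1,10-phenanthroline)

aquacyano(ethylenediamine)(1,10-phenanthroline)tin(IV) chloride

The 3 chloride counter-ions carry a total charge of -3, so each complex ion is 3+.
Ligand charges: 1×ethylenediamine (neutral), 1×aqua (neutral), 1×cyano (-1 each), 1×1,10-phenanthroline (neutral); total -1. So Sn + (-1) = 3+, giving Sn = +4.
Ligands are named alphabetically: aqua before cyano before ethylenediamine before phenanthroline.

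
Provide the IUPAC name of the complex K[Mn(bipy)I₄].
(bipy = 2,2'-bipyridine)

potassium (2,2'-bipyridine)tetraiodomanganate(III)

The 1 potassium counter-ion carries a total charge of +1, so each complex ion is 1−.
Ligand charges: 4×iodo (-1 each), 1×2,2'-bipyridine (neutral); total -4. So Mn + (-4) = 1−, giving Mn = +3.
The complex ion is anionic, so manganese takes the -ate form manganate(III).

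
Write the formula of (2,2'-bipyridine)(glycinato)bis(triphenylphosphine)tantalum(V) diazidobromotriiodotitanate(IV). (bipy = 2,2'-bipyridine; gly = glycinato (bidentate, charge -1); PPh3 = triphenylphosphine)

[Ta(bipy)(gly)(PPh3)2][TiBrI3(N3)2]2

Cation [Ta…]: ligand charges -1, Ta(V) ⇒ ion charge 4+.
Anion [Ti…]: ligand charges -6, Ti(IV) ⇒ ion charge 2−.
One 4+ cation requires 2 of the 2− anion.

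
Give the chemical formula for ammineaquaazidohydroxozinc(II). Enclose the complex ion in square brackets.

[Zn(H2O)(N3)(NH3)(OH)]

Ligands: 1 hydroxo (OH, -1), 1 ammine (NH3, neutral), 1 azido (N3, -1), 1 aqua (H2O, neutral). Ligand charge sum = -2.
With Zn in oxidation state +2, the complex ion is [Zn...].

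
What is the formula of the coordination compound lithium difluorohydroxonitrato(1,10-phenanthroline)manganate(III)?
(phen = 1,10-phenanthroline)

Ligands: 2 fluoro (F, -1), 1 1,10-phenanthroline (phen, neutral), 1 hydroxo (OH, -1), 1 nitrato (NO3, -1). Ligand charge sum = -4.
With Mn in oxidation state +3, the complex ion is [Mn...]^1−.
Charge balance with lithium (+1) requires 1 complex ion per 1 lithium.

Li[MnF2(NO3)(OH)(phen)]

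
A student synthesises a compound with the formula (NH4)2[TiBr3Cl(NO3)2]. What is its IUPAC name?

ammonium tribromochlorodinitratotitanate(IV)

The 2 ammonium counter-ions carry a total charge of +2, so each complex ion is 2−.
Ligand charges: 2×nitrato (-1 each), 3×bromo (-1 each), 1×chloro (-1 each); total -6. So Ti + (-6) = 2−, giving Ti = +4.
Ligands are named alphabetically: bromo before chloro before nitrato.
The complex ion is anionic, so titanium takes the -ate form titanate(IV).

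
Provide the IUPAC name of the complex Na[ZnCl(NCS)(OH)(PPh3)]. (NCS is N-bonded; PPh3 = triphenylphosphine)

The 1 sodium counter-ion carries a total charge of +1, so each complex ion is 1−.
Ligand charges: 1×isothiocyanato (-1 each), 1×hydroxo (-1 each), 1×triphenylphosphine (neutral), 1×chloro (-1 each); total -3. So Zn + (-3) = 1−, giving Zn = +2.
Ligands are named alphabetically: chloro before hydroxo before isothiocyanato before triphenylphosphine.
The complex ion is anionic, so zinc takes the -ate form zincate(II).

sodium chlorohydroxoisothiocyanato(triphenylphosphine)zincate(II)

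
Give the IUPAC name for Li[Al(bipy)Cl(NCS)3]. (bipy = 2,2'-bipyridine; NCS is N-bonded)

lithium (2,2'-bipyridine)chlorotriisothiocyanatoaluminate(III)

The 1 lithium counter-ion carries a total charge of +1, so each complex ion is 1−.
Ligand charges: 1×2,2'-bipyridine (neutral), 1×chloro (-1 each), 3×isothiocyanato (-1 each); total -4. So Al + (-4) = 1−, giving Al = +3.
Ligands are named alphabetically: bipyridine before chloro before isothiocyanato.
The complex ion is anionic, so aluminium takes the -ate form aluminate(III).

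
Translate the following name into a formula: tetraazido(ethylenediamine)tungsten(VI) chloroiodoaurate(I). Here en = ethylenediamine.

[W(en)(N3)4][AuClI]2

Cation [W…]: ligand charges -4, W(VI) ⇒ ion charge 2+.
Anion [Au…]: ligand charges -2, Au(I) ⇒ ion charge 1−.
One 2+ cation requires 2 of the 1− anion.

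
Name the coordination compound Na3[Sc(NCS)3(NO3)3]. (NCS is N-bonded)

The 3 sodium counter-ions carry a total charge of +3, so each complex ion is 3−.
Ligand charges: 3×nitrato (-1 each), 3×isothiocyanato (-1 each); total -6. So Sc + (-6) = 3−, giving Sc = +3.
The complex ion is anionic, so scandium takes the -ate form scandate(III).

sodium triisothiocyanatotrinitratoscandate(III)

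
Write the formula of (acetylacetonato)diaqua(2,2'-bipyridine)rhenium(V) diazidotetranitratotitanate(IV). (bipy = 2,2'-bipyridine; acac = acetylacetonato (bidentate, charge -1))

[Re(acac)(bipy)(H2O)2][Ti(N3)2(NO3)4]2

Cation [Re…]: ligand charges -1, Re(V) ⇒ ion charge 4+.
Anion [Ti…]: ligand charges -6, Ti(IV) ⇒ ion charge 2−.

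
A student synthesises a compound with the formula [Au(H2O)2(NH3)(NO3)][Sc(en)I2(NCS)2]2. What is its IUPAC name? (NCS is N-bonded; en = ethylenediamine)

amminediaquanitratogold(III) (ethylenediamine)diiododiisothiocyanatoscandate(III)

Scandium is always +3 in its complexes; the anion's ligand charges sum to -4, so the complex anion is 1−.
With 2 anions per cation, the cation must be 2×1 = 2+.
Cation: ligand charges sum to -1; for the ion to be 2+, Au = +3.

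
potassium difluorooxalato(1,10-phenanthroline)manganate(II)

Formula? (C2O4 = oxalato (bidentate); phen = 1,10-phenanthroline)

K2[Mn(C2O4)F2(phen)]

Ligands: 1 oxalato (C2O4, -2), 2 fluoro (F, -1), 1 1,10-phenanthroline (phen, neutral). Ligand charge sum = -4.
With Mn in oxidation state +2, the complex ion is [Mn...]^2−.
Charge balance with potassium (+1) requires 1 complex ion per 2 potassium.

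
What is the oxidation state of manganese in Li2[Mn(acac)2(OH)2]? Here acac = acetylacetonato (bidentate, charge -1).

+2

2 lithium outside the brackets (+1 each) → the complex ion is 2−.
Ligand charges: 2×OH = -2; 2×acac = -2; sum -4.
Mn + (-4) = 2− ⇒ Mn is +2.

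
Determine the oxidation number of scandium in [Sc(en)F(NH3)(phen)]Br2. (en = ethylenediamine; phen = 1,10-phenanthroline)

2 bromide outside the brackets (-1 each) → the complex ion is 2+.
Ligand charges: 1×NH3 neutral; 1×F = -1; 1×en neutral; 1×phen neutral; sum -1.
Sc + (-1) = 2+ ⇒ Sc is +3.

+3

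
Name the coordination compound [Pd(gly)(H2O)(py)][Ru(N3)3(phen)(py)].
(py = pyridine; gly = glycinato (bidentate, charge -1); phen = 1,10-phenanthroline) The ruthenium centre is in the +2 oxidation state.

Both ions are complex: the cation is named first with the plain metal name, the anion second with the -ate form; each ion's ligands are alphabetised independently.
Ru is given as +2; the anion's ligand charges sum to -3, so the complex anion is 1−.
A 1:1 salt means the cation carries the equal and opposite charge, 1+.
Cation: ligand charges sum to -1; for the ion to be 1+, Pd = +2.

aqua(glycinato)(pyridine)palladium(II) triazido(1,10-phenanthroline)(pyridine)ruthenate(II)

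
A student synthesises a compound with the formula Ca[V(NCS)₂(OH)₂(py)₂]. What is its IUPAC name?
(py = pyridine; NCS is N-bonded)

The 1 calcium counter-ion carries a total charge of +2, so each complex ion is 2−.
Ligand charges: 2×pyridine (neutral), 2×hydroxo (-1 each), 2×isothiocyanato (-1 each); total -4. So V + (-4) = 2−, giving V = +2.
The complex ion is anionic, so vanadium takes the -ate form vanadate(II).

calcium dihydroxodiisothiocyanatobis(pyridine)vanadate(II)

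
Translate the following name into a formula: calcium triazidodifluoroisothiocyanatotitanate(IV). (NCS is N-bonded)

Ca[TiF2(N3)3(NCS)]

Ligands: 1 isothiocyanato (NCS, -1), 2 fluoro (F, -1), 3 azido (N3, -1). Ligand charge sum = -6.
With Ti in oxidation state +4, the complex ion is [Ti...]^2−.
Charge balance with calcium (+2) requires 1 complex ion per 1 calcium.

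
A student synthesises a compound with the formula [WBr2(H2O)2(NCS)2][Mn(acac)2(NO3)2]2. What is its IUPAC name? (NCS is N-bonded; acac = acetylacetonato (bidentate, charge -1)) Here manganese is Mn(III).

Both ions are complex: the cation is named first with the plain metal name, the anion second with the -ate form; each ion's ligands are alphabetised independently.
Mn is given as +3; the anion's ligand charges sum to -4, so the complex anion is 1−.
With 2 anions per cation, the cation must be 2×1 = 2+.
Cation: ligand charges sum to -4; for the ion to be 2+, W = +6.

diaquadibromodiisothiocyanatotungsten(VI) bis(acetylacetonato)dinitratomanganate(III)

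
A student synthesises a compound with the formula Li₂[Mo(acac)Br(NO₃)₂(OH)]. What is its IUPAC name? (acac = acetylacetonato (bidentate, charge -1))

lithium (acetylacetonato)bromohydroxodinitratomolybdate(III)

The 2 lithium counter-ions carry a total charge of +2, so each complex ion is 2−.
Ligand charges: 2×nitrato (-1 each), 1×acetylacetonato (-1 each), 1×hydroxo (-1 each), 1×bromo (-1 each); total -5. So Mo + (-5) = 2−, giving Mo = +3.
Ligands are named alphabetically: acetylacetonato before bromo before hydroxo before nitrato.
The complex ion is anionic, so molybdenum takes the -ate form molybdate(III).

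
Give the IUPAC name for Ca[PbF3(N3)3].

calcium triazidotrifluoroplumbate(IV)

The 1 calcium counter-ion carries a total charge of +2, so each complex ion is 2−.
Ligand charges: 3×fluoro (-1 each), 3×azido (-1 each); total -6. So Pb + (-6) = 2−, giving Pb = +4.
The complex ion is anionic, so lead takes the -ate form plumbate(IV).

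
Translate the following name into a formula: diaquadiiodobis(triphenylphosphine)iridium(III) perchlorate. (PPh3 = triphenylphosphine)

[Ir(H2O)2I2(PPh3)2]ClO4

Ligands: 2 aqua (H2O, neutral), 2 triphenylphosphine (PPh3, neutral), 2 iodo (I, -1). Ligand charge sum = -2.
With Ir in oxidation state +3, the complex ion is [Ir...]^1+.
Charge balance with perchlorate (-1) requires 1 complex ion per 1 perchlorate.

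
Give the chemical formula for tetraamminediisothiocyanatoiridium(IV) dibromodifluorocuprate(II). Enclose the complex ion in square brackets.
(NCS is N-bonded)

Cation [Ir…]: ligand charges -2, Ir(IV) ⇒ ion charge 2+.
Anion [Cu…]: ligand charges -4, Cu(II) ⇒ ion charge 2−.
One 2+ cation balances one 2− anion.

[Ir(NCS)2(NH3)4][CuBr2F2]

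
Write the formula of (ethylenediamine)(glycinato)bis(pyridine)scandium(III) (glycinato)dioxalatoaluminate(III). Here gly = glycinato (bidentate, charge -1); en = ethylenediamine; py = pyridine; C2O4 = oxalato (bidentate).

Cation [Sc…]: ligand charges -1, Sc(III) ⇒ ion charge 2+.
Anion [Al…]: ligand charges -5, Al(III) ⇒ ion charge 2−.
One 2+ cation balances one 2− anion.

[Sc(en)(gly)(py)2][Al(C2O4)2(gly)]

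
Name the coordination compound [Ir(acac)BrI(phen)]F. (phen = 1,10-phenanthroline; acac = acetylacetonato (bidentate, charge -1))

The 1 fluoride counter-ion carries a total charge of -1, so each complex ion is 1+.
Ligand charges: 1×bromo (-1 each), 1×1,10-phenanthroline (neutral), 1×acetylacetonato (-1 each), 1×iodo (-1 each); total -3. So Ir + (-3) = 1+, giving Ir = +4.
Ligands are named alphabetically: acetylacetonato before bromo before iodo before phenanthroline.

(acetylacetonato)bromoiodo(1,10-phenanthroline)iridium(IV) fluoride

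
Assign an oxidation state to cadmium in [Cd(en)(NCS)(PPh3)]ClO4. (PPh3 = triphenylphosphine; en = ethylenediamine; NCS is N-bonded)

1 perchlorate outside the brackets (-1 each) → the complex ion is 1+.
Ligand charges: 1×PPh3 neutral; 1×en neutral; 1×NCS = -1; sum -1.
Cd + (-1) = 1+ ⇒ Cd is +2.

+2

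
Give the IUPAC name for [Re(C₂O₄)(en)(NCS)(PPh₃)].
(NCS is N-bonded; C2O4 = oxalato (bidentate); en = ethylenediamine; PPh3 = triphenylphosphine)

There is no counter-ion, so the complex is neutral overall.
Ligand charges: 1×isothiocyanato (-1 each), 1×oxalato (-2 each), 1×ethylenediamine (neutral), 1×triphenylphosphine (neutral); total -3. So Re + (-3) = 0, giving Re = +3.
Ligands are named alphabetically: ethylenediamine before isothiocyanato before oxalato before triphenylphosphine.

(ethylenediamine)isothiocyanatooxalato(triphenylphosphine)rhenium(III)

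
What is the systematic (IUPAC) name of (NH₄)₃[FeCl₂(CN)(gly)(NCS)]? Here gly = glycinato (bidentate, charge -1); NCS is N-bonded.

ammonium dichlorocyano(glycinato)isothiocyanatoferrate(II)

The 3 ammonium counter-ions carry a total charge of +3, so each complex ion is 3−.
Ligand charges: 1×glycinato (-1 each), 2×chloro (-1 each), 1×isothiocyanato (-1 each), 1×cyano (-1 each); total -5. So Fe + (-5) = 3−, giving Fe = +2.
The complex ion is anionic, so iron takes the -ate form ferrate(II).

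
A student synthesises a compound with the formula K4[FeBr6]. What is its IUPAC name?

potassium hexabromoferrate(II)

The 4 potassium counter-ions carry a total charge of +4, so each complex ion is 4−.
Ligand charges: 6×bromo (-1 each); total -6. So Fe + (-6) = 4−, giving Fe = +2.
The complex ion is anionic, so iron takes the -ate form ferrate(II).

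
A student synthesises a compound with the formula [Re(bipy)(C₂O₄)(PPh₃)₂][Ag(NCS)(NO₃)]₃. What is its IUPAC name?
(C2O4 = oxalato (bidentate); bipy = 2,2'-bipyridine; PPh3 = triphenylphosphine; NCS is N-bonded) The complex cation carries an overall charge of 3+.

(2,2'-bipyridine)oxalatobis(triphenylphosphine)rhenium(V) isothiocyanatonitratoargentate(I)

Both ions are complex: the cation is named first with the plain metal name, the anion second with the -ate form; each ion's ligands are alphabetised independently.
The complex cation is given as 3+; its ligand charges sum to -2, so Re = +5.
With 3 anions per cation, each anion must be 3/3 = 1−.
Anion: ligand charges sum to -2; for the ion to be 1−, Ag = +1.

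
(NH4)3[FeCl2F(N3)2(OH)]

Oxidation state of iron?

3 ammonium outside the brackets (+1 each) → the complex ion is 3−.
Ligand charges: 1×F = -1; 2×Cl = -2; 2×N3 = -2; 1×OH = -1; sum -6.
Fe + (-6) = 3− ⇒ Fe is +3.

+3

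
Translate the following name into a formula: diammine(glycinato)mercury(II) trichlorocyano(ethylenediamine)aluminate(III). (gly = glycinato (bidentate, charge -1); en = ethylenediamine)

Cation [Hg…]: ligand charges -1, Hg(II) ⇒ ion charge 1+.
Anion [Al…]: ligand charges -4, Al(III) ⇒ ion charge 1−.
One 1+ cation balances one 1− anion.

[Hg(gly)(NH3)2][AlCl3(CN)(en)]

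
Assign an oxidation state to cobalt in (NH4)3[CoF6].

3 ammonium outside the brackets (+1 each) → the complex ion is 3−.
Ligand charges: 6×F = -6; sum -6.
Co + (-6) = 3− ⇒ Co is +3.

+3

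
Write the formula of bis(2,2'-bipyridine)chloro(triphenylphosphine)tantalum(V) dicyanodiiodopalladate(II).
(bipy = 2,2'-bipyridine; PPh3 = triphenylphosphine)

[Ta(bipy)2Cl(PPh3)][Pd(CN)2I2]2

Cation [Ta…]: ligand charges -1, Ta(V) ⇒ ion charge 4+.
Anion [Pd…]: ligand charges -4, Pd(II) ⇒ ion charge 2−.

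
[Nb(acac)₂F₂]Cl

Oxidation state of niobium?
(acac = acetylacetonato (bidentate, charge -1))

+5

1 chloride outside the brackets (-1 each) → the complex ion is 1+.
Ligand charges: 2×F = -2; 2×acac = -2; sum -4.
Nb + (-4) = 1+ ⇒ Nb is +5.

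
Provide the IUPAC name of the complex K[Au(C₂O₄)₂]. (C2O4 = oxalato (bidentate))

The 1 potassium counter-ion carries a total charge of +1, so each complex ion is 1−.
Ligand charges: 2×oxalato (-2 each); total -4. So Au + (-4) = 1−, giving Au = +3.
The complex ion is anionic, so gold takes the -ate form aurate(III).

potassium dioxalatoaurate(III)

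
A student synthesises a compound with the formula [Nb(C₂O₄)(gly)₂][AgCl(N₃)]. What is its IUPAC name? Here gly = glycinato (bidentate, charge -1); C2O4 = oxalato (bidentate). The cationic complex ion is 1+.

bis(glycinato)oxalatoniobium(V) azidochloroargentate(I)

Both ions are complex: the cation is named first with the plain metal name, the anion second with the -ate form; each ion's ligands are alphabetised independently.
The complex cation is given as 1+; its ligand charges sum to -4, so Nb = +5.
A 1:1 salt means the anion carries the equal and opposite charge, 1−.
Anion: ligand charges sum to -2; for the ion to be 1−, Ag = +1.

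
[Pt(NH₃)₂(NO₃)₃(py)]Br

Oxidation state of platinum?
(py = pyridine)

+4

1 bromide outside the brackets (-1 each) → the complex ion is 1+.
Ligand charges: 2×NH3 neutral; 1×py neutral; 3×NO3 = -3; sum -3.
Pt + (-3) = 1+ ⇒ Pt is +4.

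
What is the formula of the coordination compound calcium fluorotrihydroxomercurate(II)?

Ligands: 1 fluoro (F, -1), 3 hydroxo (OH, -1). Ligand charge sum = -4.
Charge balance with calcium (+2) requires 1 complex ion per 1 calcium.

Ca[HgF(OH)3]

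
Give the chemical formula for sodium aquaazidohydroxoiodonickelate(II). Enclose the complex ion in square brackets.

Ligands: 1 hydroxo (OH, -1), 1 aqua (H2O, neutral), 1 azido (N3, -1), 1 iodo (I, -1). Ligand charge sum = -3.
With Ni in oxidation state +2, the complex ion is [Ni...]^1−.
Charge balance with sodium (+1) requires 1 complex ion per 1 sodium.

Na[Ni(H2O)I(N3)(OH)]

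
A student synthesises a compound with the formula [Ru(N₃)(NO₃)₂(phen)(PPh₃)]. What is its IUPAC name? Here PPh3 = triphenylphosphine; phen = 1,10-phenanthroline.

azidodinitrato(1,10-phenanthroline)(triphenylphosphine)ruthenium(III)

There is no counter-ion, so the complex is neutral overall.
Ligand charges: 1×azido (-1 each), 2×nitrato (-1 each), 1×triphenylphosphine (neutral), 1×1,10-phenanthroline (neutral); total -3. So Ru + (-3) = 0, giving Ru = +3.
Ligands are named alphabetically: azido before nitrato before phenanthroline before triphenylphosphine.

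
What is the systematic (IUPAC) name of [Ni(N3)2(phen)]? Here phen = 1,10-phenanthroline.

There is no counter-ion, so the complex is neutral overall.
Ligand charges: 1×1,10-phenanthroline (neutral), 2×azido (-1 each); total -2. So Ni + (-2) = 0, giving Ni = +2.
Ligands are named alphabetically: azido before phenanthroline.

diazido(1,10-phenanthroline)nickel(II)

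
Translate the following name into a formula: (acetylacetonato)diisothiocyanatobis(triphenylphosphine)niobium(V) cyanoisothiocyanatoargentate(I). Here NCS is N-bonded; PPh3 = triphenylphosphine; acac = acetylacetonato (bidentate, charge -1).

Cation [Nb…]: ligand charges -3, Nb(V) ⇒ ion charge 2+.
Anion [Ag…]: ligand charges -2, Ag(I) ⇒ ion charge 1−.
One 2+ cation requires 2 of the 1− anion.

[Nb(acac)(NCS)2(PPh3)2][Ag(CN)(NCS)]2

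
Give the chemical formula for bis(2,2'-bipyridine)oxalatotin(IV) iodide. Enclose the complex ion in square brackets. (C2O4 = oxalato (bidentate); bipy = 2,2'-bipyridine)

Ligands: 1 oxalato (C2O4, -2), 2 2,2'-bipyridine (bipy, neutral). Ligand charge sum = -2.
With Sn in oxidation state +4, the complex ion is [Sn...]^2+.
Charge balance with iodide (-1) requires 1 complex ion per 2 iodide.

[Sn(bipy)2(C2O4)]I2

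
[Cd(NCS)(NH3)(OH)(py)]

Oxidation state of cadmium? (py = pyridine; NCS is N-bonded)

No counter-ion: the bracketed complex is neutral.
Ligand charges: 1×OH = -1; 1×py neutral; 1×NCS = -1; 1×NH3 neutral; sum -2.
Cd + (-2) = 0 ⇒ Cd is +2.

+2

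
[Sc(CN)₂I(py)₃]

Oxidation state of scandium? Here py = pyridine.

+3

No counter-ion: the bracketed complex is neutral.
Ligand charges: 3×py neutral; 1×I = -1; 2×CN = -2; sum -3.
Sc + (-3) = 0 ⇒ Sc is +3.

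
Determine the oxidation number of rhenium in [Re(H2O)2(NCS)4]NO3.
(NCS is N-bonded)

+5

1 nitrate outside the brackets (-1 each) → the complex ion is 1+.
Ligand charges: 4×NCS = -4; 2×H2O neutral; sum -4.
Re + (-4) = 1+ ⇒ Re is +5.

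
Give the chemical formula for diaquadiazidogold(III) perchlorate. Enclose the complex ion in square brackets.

[Au(H2O)2(N3)2]ClO4

Ligands: 2 aqua (H2O, neutral), 2 azido (N3, -1). Ligand charge sum = -2.
With Au in oxidation state +3, the complex ion is [Au...]^1+.
Charge balance with perchlorate (-1) requires 1 complex ion per 1 perchlorate.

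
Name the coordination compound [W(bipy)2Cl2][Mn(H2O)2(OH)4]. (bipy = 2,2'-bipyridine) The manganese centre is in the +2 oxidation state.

Both ions are complex: the cation is named first with the plain metal name, the anion second with the -ate form; each ion's ligands are alphabetised independently.
Mn is given as +2; the anion's ligand charges sum to -4, so the complex anion is 2−.
A 1:1 salt means the cation carries the equal and opposite charge, 2+.
Cation: ligand charges sum to -2; for the ion to be 2+, W = +4.

bis(2,2'-bipyridine)dichlorotungsten(IV) diaquatetrahydroxomanganate(II)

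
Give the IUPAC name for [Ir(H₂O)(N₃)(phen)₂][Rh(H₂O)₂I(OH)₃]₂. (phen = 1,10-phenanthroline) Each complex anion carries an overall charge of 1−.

Both ions are complex: the cation is named first with the plain metal name, the anion second with the -ate form; each ion's ligands are alphabetised independently.
The complex anion is given as 1−; its ligand charges sum to -4, so Rh = +3.
With 2 anions per cation, the cation must be 2×1 = 2+.
Cation: ligand charges sum to -1; for the ion to be 2+, Ir = +3.

aquaazidobis(1,10-phenanthroline)iridium(III) diaquatrihydroxoiodorhodate(III)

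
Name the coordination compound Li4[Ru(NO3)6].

lithium hexanitratoruthenate(II)

The 4 lithium counter-ions carry a total charge of +4, so each complex ion is 4−.
Ligand charges: 6×nitrato (-1 each); total -6. So Ru + (-6) = 4−, giving Ru = +2.
The complex ion is anionic, so ruthenium takes the -ate form ruthenate(II).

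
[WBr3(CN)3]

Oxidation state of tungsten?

+6

No counter-ion: the bracketed complex is neutral.
Ligand charges: 3×CN = -3; 3×Br = -3; sum -6.
W + (-6) = 0 ⇒ W is +6.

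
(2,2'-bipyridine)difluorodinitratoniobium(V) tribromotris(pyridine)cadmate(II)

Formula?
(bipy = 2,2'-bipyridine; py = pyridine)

[Nb(bipy)F2(NO3)2][CdBr3(py)3]

Cation [Nb…]: ligand charges -4, Nb(V) ⇒ ion charge 1+.
Anion [Cd…]: ligand charges -3, Cd(II) ⇒ ion charge 1−.
One 1+ cation balances one 1− anion.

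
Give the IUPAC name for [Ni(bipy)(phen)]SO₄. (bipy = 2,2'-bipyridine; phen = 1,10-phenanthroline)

(2,2'-bipyridine)(1,10-phenanthroline)nickel(II) sulfate

The 1 sulfate counter-ion carries a total charge of -2, so each complex ion is 2+.
Ligand charges: 1×2,2'-bipyridine (neutral), 1×1,10-phenanthroline (neutral); total 0. So Ni + (0) = 2+, giving Ni = +2.
Ligands are named alphabetically: bipyridine before phenanthroline.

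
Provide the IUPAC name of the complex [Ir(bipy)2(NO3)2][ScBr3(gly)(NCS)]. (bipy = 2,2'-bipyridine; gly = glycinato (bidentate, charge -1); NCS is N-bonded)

Scandium is always +3 in its complexes; the anion's ligand charges sum to -5, so the complex anion is 2−.
A 1:1 salt means the cation carries the equal and opposite charge, 2+.
Cation: ligand charges sum to -2; for the ion to be 2+, Ir = +4.

bis(2,2'-bipyridine)dinitratoiridium(IV) tribromo(glycinato)isothiocyanatoscandate(III)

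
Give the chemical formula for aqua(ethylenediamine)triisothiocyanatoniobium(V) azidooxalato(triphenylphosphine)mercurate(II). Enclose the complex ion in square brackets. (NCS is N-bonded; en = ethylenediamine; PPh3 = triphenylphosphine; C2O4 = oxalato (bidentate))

Cation [Nb…]: ligand charges -3, Nb(V) ⇒ ion charge 2+.
Anion [Hg…]: ligand charges -3, Hg(II) ⇒ ion charge 1−.
One 2+ cation requires 2 of the 1− anion.

[Nb(en)(H2O)(NCS)3][Hg(C2O4)(N3)(PPh3)]2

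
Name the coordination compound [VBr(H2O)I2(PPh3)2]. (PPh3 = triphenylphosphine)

There is no counter-ion, so the complex is neutral overall.
Ligand charges: 1×bromo (-1 each), 1×aqua (neutral), 2×triphenylphosphine (neutral), 2×iodo (-1 each); total -3. So V + (-3) = 0, giving V = +3.
Ligands are named alphabetically: aqua before bromo before iodo before triphenylphosphine.

aquabromodiiodobis(triphenylphosphine)vanadium(III)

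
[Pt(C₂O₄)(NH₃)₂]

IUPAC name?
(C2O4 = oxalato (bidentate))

diammineoxalatoplatinum(II)

There is no counter-ion, so the complex is neutral overall.
Ligand charges: 1×oxalato (-2 each), 2×ammine (neutral); total -2. So Pt + (-2) = 0, giving Pt = +2.
Ligands are named alphabetically: ammine before oxalato.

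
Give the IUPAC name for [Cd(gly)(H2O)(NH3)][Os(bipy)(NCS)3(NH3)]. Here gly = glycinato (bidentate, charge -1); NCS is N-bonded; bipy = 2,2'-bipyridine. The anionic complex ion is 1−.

ammineaqua(glycinato)cadmium(II) ammine(2,2'-bipyridine)triisothiocyanatoosmate(II)

Both ions are complex: the cation is named first with the plain metal name, the anion second with the -ate form; each ion's ligands are alphabetised independently.
The complex anion is given as 1−; its ligand charges sum to -3, so Os = +2.
A 1:1 salt means the cation carries the equal and opposite charge, 1+.
Cation: ligand charges sum to -1; for the ion to be 1+, Cd = +2.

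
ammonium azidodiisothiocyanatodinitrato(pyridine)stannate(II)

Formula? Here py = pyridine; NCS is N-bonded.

Ligands: 1 azido (N3, -1), 1 pyridine (py, neutral), 2 isothiocyanato (NCS, -1), 2 nitrato (NO3, -1). Ligand charge sum = -5.
With Sn in oxidation state +2, the complex ion is [Sn...]^3−.
Charge balance with ammonium (+1) requires 1 complex ion per 3 ammonium.

(NH4)3[Sn(N3)(NCS)2(NO3)2(py)]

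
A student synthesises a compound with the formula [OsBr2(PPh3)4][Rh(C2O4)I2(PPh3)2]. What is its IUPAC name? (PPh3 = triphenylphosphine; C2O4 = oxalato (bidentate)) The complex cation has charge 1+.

Both ions are complex: the cation is named first with the plain metal name, the anion second with the -ate form; each ion's ligands are alphabetised independently.
The complex cation is given as 1+; its ligand charges sum to -2, so Os = +3.
A 1:1 salt means the anion carries the equal and opposite charge, 1−.
Anion: ligand charges sum to -4; for the ion to be 1−, Rh = +3.

dibromotetrakis(triphenylphosphine)osmium(III) diiodooxalatobis(triphenylphosphine)rhodate(III)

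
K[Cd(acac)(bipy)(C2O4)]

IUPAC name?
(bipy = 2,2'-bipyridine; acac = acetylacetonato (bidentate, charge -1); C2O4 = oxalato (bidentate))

The 1 potassium counter-ion carries a total charge of +1, so each complex ion is 1−.
Ligand charges: 1×2,2'-bipyridine (neutral), 1×acetylacetonato (-1 each), 1×oxalato (-2 each); total -3. So Cd + (-3) = 1−, giving Cd = +2.
Ligands are named alphabetically: acetylacetonato before bipyridine before oxalato.
The complex ion is anionic, so cadmium takes the -ate form cadmate(II).

potassium (acetylacetonato)(2,2'-bipyridine)oxalatocadmate(II)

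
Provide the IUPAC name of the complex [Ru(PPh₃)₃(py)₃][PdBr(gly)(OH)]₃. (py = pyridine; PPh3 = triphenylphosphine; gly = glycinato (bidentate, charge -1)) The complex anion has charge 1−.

tris(pyridine)tris(triphenylphosphine)ruthenium(III) bromo(glycinato)hydroxopalladate(II)

Both ions are complex: the cation is named first with the plain metal name, the anion second with the -ate form; each ion's ligands are alphabetised independently.
The complex anion is given as 1−; its ligand charges sum to -3, so Pd = +2.
With 3 anions per cation, the cation must be 3×1 = 3+.
Cation: ligand charges sum to 0; for the ion to be 3+, Ru = +3.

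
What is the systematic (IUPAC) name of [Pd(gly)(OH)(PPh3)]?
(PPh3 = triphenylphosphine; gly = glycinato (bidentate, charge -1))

There is no counter-ion, so the complex is neutral overall.
Ligand charges: 1×triphenylphosphine (neutral), 1×glycinato (-1 each), 1×hydroxo (-1 each); total -2. So Pd + (-2) = 0, giving Pd = +2.
Ligands are named alphabetically: glycinato before hydroxo before triphenylphosphine.

(glycinato)hydroxo(triphenylphosphine)palladium(II)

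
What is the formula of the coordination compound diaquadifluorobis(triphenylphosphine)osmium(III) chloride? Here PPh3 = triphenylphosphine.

Ligands: 2 aqua (H2O, neutral), 2 fluoro (F, -1), 2 triphenylphosphine (PPh3, neutral). Ligand charge sum = -2.
With Os in oxidation state +3, the complex ion is [Os...]^1+.
Charge balance with chloride (-1) requires 1 complex ion per 1 chloride.

[OsF2(H2O)2(PPh3)2]Cl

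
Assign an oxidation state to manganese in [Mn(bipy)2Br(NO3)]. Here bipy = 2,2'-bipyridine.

+2

No counter-ion: the bracketed complex is neutral.
Ligand charges: 1×Br = -1; 1×NO3 = -1; 2×bipy neutral; sum -2.
Mn + (-2) = 0 ⇒ Mn is +2.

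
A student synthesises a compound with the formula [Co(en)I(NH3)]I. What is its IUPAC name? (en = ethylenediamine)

The 1 iodide counter-ion carries a total charge of -1, so each complex ion is 1+.
Ligand charges: 1×iodo (-1 each), 1×ammine (neutral), 1×ethylenediamine (neutral); total -1. So Co + (-1) = 1+, giving Co = +2.
Ligands are named alphabetically: ammine before ethylenediamine before iodo.

ammine(ethylenediamine)iodocobalt(II) iodide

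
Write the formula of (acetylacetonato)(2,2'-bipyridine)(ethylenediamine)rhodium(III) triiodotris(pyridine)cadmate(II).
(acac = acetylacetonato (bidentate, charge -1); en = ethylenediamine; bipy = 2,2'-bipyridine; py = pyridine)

Cation [Rh…]: ligand charges -1, Rh(III) ⇒ ion charge 2+.
Anion [Cd…]: ligand charges -3, Cd(II) ⇒ ion charge 1−.
One 2+ cation requires 2 of the 1− anion.

[Rh(acac)(bipy)(en)][CdI3(py)3]2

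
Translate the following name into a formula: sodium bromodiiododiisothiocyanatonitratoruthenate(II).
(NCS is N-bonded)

Ligands: 2 iodo (I, -1), 1 bromo (Br, -1), 2 isothiocyanato (NCS, -1), 1 nitrato (NO3, -1). Ligand charge sum = -6.
Charge balance with sodium (+1) requires 1 complex ion per 4 sodium.

Na4[RuBrI2(NCS)2(NO3)]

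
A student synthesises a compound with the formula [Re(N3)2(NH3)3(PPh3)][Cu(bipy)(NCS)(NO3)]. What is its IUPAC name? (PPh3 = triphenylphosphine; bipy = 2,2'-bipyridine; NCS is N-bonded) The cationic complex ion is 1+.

triamminediazido(triphenylphosphine)rhenium(III) (2,2'-bipyridine)isothiocyanatonitratocuprate(I)

Both ions are complex: the cation is named first with the plain metal name, the anion second with the -ate form; each ion's ligands are alphabetised independently.
The complex cation is given as 1+; its ligand charges sum to -2, so Re = +3.
A 1:1 salt means the anion carries the equal and opposite charge, 1−.
Anion: ligand charges sum to -2; for the ion to be 1−, Cu = +1.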